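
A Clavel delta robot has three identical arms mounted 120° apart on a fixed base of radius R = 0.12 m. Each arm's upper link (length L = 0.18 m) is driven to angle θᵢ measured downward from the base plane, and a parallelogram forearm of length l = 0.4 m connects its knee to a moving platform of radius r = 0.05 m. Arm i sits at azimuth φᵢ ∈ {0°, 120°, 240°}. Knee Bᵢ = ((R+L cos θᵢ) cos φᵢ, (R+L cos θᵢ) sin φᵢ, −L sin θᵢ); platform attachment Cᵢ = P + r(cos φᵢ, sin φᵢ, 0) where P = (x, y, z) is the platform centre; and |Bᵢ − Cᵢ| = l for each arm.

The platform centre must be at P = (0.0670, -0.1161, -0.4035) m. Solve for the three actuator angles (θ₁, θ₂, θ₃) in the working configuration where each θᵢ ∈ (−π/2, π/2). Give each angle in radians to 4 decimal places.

θ₁ = 0.3493, θ₂ = 0.9599, θ₃ = 0.3492

rotate P by −φ1: (0.0670, -0.1161, -0.4035)
  A=0.0030, B=-0.4035, C=(l²−L²−A²−y'²−z²)/(2L)=-0.1353
  γ=atan2(-0.4035,0.0030)=-1.5634;  ψ=arccos(-0.3353)=1.9127;  θ1=γ+ψ≈0.3493
rotate P by −φ2: (-0.1340, 0.0000, -0.4035)
  e−x'=0.2040;  (l²−L²−(e−x')²−y'²−z²)/2L = -0.2135
  √(A²+B²)=0.4522;  θ2 = -1.1026+2.0625 ≈ 0.9599
rotate P by −φ3: (0.0670, 0.1161, -0.4035)
  e−x'=0.0030;  (l²−L²−(e−x')²−y'²−z²)/2L = -0.1353
  γ=atan2(-0.4035,0.0030)=-1.5635;  ψ=arccos(-0.3352)=1.9126;  θ3=γ+ψ≈0.3492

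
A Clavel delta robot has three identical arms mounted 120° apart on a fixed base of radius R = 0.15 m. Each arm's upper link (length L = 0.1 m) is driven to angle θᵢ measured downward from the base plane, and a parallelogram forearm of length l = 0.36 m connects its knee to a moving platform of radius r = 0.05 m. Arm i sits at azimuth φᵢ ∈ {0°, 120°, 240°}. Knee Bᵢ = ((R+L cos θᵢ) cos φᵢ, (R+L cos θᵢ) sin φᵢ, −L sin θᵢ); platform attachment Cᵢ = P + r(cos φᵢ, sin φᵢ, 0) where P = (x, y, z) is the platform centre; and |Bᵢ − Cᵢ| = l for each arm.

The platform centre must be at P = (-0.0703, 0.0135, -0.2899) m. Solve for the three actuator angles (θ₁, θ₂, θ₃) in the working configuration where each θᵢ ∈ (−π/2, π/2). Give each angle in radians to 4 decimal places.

arm 1 (φ=0.0°): x'=-0.0703, y'=0.0135
  e−x'=0.1703;  (l²−L²−(e−x')²−y'²−z²)/2L = 0.0319
  √(A²+B²)=0.3362;  θ1 = -1.0397+1.4759 ≈ 0.4362
φ2=120.0° → target in arm frame (0.0468, 0.0541)
  A cos θ + B sin θ = C:  0.0532·cos θ + -0.2899·sin θ = 0.1490
  θ2 = atan2(B,A) + arccos(C/0.2947) = -0.3487
arm 3 (φ=240.0°): x'=0.0235, y'=-0.0676
  e−x'=0.0765;  (l²−L²−(e−x')²−y'²−z²)/2L = 0.1256
  θ3 = atan2(B,A) + arccos(C/0.2998) = -0.1742

θ₁ = 0.4362, θ₂ = -0.3487, θ₃ = -0.1742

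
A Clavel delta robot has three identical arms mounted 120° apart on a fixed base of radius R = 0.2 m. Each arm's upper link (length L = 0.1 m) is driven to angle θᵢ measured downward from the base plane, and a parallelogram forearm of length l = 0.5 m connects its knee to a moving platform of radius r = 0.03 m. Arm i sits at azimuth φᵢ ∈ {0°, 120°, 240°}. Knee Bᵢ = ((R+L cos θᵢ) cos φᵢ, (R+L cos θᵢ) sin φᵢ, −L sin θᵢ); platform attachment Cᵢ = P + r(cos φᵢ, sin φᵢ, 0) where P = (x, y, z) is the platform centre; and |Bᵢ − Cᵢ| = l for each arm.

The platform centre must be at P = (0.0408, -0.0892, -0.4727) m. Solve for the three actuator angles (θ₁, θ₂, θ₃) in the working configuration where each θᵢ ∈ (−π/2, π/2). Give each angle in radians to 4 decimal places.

arm 1 (φ=0.0°): x'=0.0408, y'=-0.0892
  A=0.1292, B=-0.4727, C=(l²−L²−A²−y'²−z²)/(2L)=-0.0405
  √(A²+B²)=0.4900;  θ1 = -1.3040+1.6535 ≈ 0.3495
rotate P by −φ2: (-0.0976, 0.0093, -0.4727)
  e−x'=0.2676;  (l²−L²−(e−x')²−y'²−z²)/2L = -0.2758
  θ2 = atan2(B,A) + arccos(C/0.5432) = 1.0478
φ3=240.0° → target in arm frame (0.0568, 0.0799)
  A=0.1132, B=-0.4727, C=(l²−L²−A²−y'²−z²)/(2L)=-0.0132
  θ3 = atan2(B,A) + arccos(C/0.4861) = 0.2621

θ₁ = 0.3495, θ₂ = 1.0478, θ₃ = 0.2621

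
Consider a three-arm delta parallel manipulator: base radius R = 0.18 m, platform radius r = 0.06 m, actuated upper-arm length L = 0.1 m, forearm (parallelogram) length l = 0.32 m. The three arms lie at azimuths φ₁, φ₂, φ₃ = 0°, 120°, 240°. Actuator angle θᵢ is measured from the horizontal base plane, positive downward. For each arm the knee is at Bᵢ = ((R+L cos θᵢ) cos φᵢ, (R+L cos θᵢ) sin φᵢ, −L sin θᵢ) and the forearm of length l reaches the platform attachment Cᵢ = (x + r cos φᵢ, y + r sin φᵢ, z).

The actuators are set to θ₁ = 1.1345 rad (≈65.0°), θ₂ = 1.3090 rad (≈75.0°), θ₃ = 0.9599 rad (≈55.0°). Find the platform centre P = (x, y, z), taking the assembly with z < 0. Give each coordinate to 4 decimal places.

φ1=0.0°: virtual centre (0.1623, 0.0000, -0.0906), radius l
arm 2 at φ=120.0°: ρ2 = 0.1459;  centre 2 = (-0.0729, 0.1263, -0.0966)
arm 3 at φ=240.0°: ρ3 = 0.1774;  centre 3 = (-0.0887, -0.1536, -0.0819)
subtract pairs → two planes through P
linear system: -0.4704x+0.2527y = -0.0039−-0.0119z; -0.5019x+-0.3072y = 0.0036−0.0174z
det = 0.2713;  x = 0.0011+0.0027z,  y = -0.0136+0.0523z
quadratic in z: (1.0027)z²+(0.1790)z+(-0.0680)=0, √Δ=0.5521 → z ∈ {-0.3646, 0.1861}; z = -0.3646 (taking z<0)
x = 0.0001, y = -0.0326

(0.0001, -0.0326, -0.3646)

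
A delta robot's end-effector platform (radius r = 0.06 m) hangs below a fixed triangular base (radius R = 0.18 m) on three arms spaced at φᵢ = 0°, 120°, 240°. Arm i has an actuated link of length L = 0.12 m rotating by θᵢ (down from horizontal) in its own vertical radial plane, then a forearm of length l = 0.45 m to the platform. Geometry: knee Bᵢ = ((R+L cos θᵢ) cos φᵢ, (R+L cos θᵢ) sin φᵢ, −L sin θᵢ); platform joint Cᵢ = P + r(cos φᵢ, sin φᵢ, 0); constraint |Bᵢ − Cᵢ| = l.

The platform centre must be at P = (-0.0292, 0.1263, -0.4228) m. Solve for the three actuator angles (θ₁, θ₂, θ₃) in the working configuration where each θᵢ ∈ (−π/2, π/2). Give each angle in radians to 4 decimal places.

θ₁ = 0.6109, θ₂ = -0.0872, θ₃ = 0.8728

arm 1 (φ=0.0°): x'=-0.0292, y'=0.1263
  A=0.1492, B=-0.4228, C=(l²−L²−A²−y'²−z²)/(2L)=-0.1203
  γ=atan2(-0.4228,0.1492)=-1.2316;  ψ=arccos(-0.2683)=1.8424;  θ1=γ+ψ≈0.6109
φ2=120.0° → target in arm frame (0.1240, -0.0379)
  A=-0.0040, B=-0.4228, C=(l²−L²−A²−y'²−z²)/(2L)=0.0329
  γ=atan2(-0.4228,-0.0040)=-1.5802;  ψ=arccos(0.0778)=1.4930;  θ2=γ+ψ≈-0.0872
rotate P by −φ3: (-0.0948, -0.0884, -0.4228)
  A cos θ + B sin θ = C:  0.2148·cos θ + -0.4228·sin θ = -0.1859
  θ3 = atan2(B,A) + arccos(C/0.4742) = 0.8728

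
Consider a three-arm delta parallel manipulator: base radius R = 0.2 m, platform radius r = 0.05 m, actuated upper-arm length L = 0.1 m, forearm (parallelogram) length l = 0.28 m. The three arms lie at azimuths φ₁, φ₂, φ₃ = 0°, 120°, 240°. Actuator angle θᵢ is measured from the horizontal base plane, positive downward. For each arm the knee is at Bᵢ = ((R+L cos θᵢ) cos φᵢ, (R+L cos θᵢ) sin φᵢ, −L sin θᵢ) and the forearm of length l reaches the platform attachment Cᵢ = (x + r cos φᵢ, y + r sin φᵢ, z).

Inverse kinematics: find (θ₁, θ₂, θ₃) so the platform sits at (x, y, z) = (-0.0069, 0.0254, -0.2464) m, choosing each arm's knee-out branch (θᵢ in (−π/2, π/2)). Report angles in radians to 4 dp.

θ₁ = 0.8726, θ₂ = 0.6111, θ₃ = 0.9606

φ1=0.0° → target in arm frame (-0.0069, 0.0254)
  e−x'=0.1569;  (l²−L²−(e−x')²−y'²−z²)/2L = -0.0879
  θ1 = atan2(B,A) + arccos(C/0.2921) = 0.8726
rotate P by −φ2: (0.0254, -0.0067, -0.2464)
  e−x'=0.1246;  (l²−L²−(e−x')²−y'²−z²)/2L = -0.0394
  γ=atan2(-0.2464,0.1246)=-1.1028;  ψ=arccos(-0.1426)=1.7138;  θ2=γ+ψ≈0.6111
φ3=240.0° → target in arm frame (-0.0185, -0.0187)
  e−x'=0.1685;  (l²−L²−(e−x')²−y'²−z²)/2L = -0.1053
  √(A²+B²)=0.2985;  θ3 = -0.9709+1.9315 ≈ 0.9606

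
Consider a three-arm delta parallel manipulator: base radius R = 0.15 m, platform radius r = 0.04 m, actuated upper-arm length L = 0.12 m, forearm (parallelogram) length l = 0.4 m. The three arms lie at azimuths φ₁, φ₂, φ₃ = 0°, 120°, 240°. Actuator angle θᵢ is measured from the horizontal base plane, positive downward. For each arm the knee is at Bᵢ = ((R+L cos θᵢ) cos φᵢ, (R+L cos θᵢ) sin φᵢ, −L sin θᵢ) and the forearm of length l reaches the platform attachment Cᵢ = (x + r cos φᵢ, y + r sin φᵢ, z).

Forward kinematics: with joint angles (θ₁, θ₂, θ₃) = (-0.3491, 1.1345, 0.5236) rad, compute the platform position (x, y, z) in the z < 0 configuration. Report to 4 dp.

centre 1 = (0.2228·cos0.0°, 0.2228·sin0.0°, 0.0410) = (0.2228, 0.0000, 0.0410)
φ2=120.0°: virtual centre (-0.0804, 0.1392, -0.1088), radius l
arm 3 at φ=240.0°: ρ3 = 0.2139;  centre 3 = (-0.1070, -0.1853, -0.0600)
subtract pairs → two planes through P
[-0.6062 0.2784 -0.2996]·P = -0.0137;  [-0.6594 -0.3705 -0.2021]·P = -0.0019
det = 0.4082;  x = 0.0137+-0.4098z,  y = -0.0192+0.1839z
quadratic in z: (1.2017)z²+(0.0822)z+(-0.1142)=0, √Δ=0.7456 → z ∈ {-0.3444, 0.2760}; z = -0.3444 (taking z<0)
x = 0.1549, y = -0.0825

(0.1549, -0.0825, -0.3444)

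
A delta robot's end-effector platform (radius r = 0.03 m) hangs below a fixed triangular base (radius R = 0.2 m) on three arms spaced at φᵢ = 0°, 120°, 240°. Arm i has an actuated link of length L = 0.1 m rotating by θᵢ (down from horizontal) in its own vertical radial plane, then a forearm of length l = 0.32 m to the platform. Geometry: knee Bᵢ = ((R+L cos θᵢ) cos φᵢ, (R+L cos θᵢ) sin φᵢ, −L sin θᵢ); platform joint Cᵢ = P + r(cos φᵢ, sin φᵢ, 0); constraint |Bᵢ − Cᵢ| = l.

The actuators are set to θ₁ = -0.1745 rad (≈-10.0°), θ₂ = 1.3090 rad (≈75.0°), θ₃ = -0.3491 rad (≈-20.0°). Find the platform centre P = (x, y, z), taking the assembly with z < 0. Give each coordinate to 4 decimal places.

(0.0492, -0.0971, -0.1945)

φ1=0.0°: virtual centre (0.2685, 0.0000, 0.0174), radius l
φ2=120.0°: virtual centre (-0.0979, 0.1696, -0.0966), radius l
arm 3 at φ=240.0°: ρ3 = 0.2640;  centre 3 = (-0.1320, -0.2286, 0.0342)
eliminate P² terms by subtracting sphere 1 from 2 and 3
[-0.7328 0.3393 -0.2279]·P = -0.0247;  [-0.8009 -0.4572 0.0337]·P = -0.0015
det = 0.6068;  x = 0.0195+-0.1529z,  y = -0.0307+0.3415z
into |P−centre ₁|² = l²: 1.1400z² + 0.0204z + -0.0391 = 0;  Δ = 0.1789;  z = -0.1945 or 0.1765 → z<0 root = -0.1945
x = 0.0492, y = -0.0971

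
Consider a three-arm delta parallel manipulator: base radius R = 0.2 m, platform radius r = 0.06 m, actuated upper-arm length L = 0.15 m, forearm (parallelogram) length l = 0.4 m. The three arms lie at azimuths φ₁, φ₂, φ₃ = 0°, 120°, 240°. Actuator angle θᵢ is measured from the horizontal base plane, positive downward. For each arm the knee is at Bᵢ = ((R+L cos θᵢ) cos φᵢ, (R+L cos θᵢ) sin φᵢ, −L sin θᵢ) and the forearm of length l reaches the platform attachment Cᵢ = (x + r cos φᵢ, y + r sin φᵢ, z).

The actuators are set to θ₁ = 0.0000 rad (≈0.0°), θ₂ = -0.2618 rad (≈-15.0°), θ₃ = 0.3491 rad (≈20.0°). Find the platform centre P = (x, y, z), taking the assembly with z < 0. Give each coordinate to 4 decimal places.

(0.0065, 0.0522, -0.2773)

O1 = (0.2900·cos0.0°, 0.2900·sin0.0°, 0.0000) = (0.2900, 0.0000, 0.0000)
arm 2 at φ=120.0°: ρ2 = 0.2849;  O2 = (-0.1424, 0.2467, 0.0388)
O3 = (0.2810·cos240.0°, 0.2810·sin240.0°, -0.0513) = (-0.1405, -0.2433, -0.0513)
eliminate P² terms by subtracting sphere 1 from 2 and 3
linear system: -0.8649x+0.4934y = -0.0014−0.0776z; -0.8610x+-0.4866y = -0.0025−-0.1026z
Cramer: x(z) = 0.0023-0.0152z;  y(z) = 0.0011-0.1840z
into |P−O₁|² = l²: 1.0341z² + 0.0083z + -0.0772 = 0;  Δ = 0.3195;  z = -0.2773 or 0.2693 → z<0 root = -0.2773
x = 0.0065, y = 0.0522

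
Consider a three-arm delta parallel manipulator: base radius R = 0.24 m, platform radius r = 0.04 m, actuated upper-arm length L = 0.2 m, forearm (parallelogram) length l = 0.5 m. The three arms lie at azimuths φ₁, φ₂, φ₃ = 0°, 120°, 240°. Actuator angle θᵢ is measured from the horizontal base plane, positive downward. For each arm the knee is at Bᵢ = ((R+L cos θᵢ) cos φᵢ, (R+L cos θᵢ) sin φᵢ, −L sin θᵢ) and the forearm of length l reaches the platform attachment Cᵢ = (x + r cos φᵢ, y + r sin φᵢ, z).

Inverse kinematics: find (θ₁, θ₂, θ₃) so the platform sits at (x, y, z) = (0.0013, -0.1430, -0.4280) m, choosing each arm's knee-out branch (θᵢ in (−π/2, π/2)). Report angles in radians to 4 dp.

θ₁ = 0.6110, θ₂ = 1.0475, θ₃ = 0.0875

φ1=0.0° → target in arm frame (0.0013, -0.1430)
  A=0.1987, B=-0.4280, C=(l²−L²−A²−y'²−z²)/(2L)=-0.0828
  θ1 = atan2(B,A) + arccos(C/0.4719) = 0.6110
φ2=120.0° → target in arm frame (-0.1245, 0.0704)
  A=0.3245, B=-0.4280, C=(l²−L²−A²−y'²−z²)/(2L)=-0.2086
  γ=atan2(-0.4280,0.3245)=-0.9221;  ψ=arccos(-0.3883)=1.9696;  θ2=γ+ψ≈1.0475
rotate P by −φ3: (0.1232, 0.0726, -0.4280)
  e−x'=0.0768;  (l²−L²−(e−x')²−y'²−z²)/2L = 0.0391
  √(A²+B²)=0.4348;  θ3 = -1.3932+1.4807 ≈ 0.0875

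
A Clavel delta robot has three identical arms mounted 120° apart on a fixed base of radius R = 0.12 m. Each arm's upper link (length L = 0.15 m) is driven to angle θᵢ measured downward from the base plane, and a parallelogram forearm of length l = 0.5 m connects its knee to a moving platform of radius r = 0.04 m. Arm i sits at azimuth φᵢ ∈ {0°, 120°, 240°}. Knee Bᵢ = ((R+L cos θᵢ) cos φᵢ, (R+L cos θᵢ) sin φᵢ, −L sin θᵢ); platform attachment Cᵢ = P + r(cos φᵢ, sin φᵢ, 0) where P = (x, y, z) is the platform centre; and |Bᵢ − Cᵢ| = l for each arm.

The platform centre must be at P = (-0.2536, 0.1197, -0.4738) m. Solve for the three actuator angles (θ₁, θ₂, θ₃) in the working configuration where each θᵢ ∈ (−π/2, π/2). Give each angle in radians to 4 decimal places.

rotate P by −φ1: (-0.2536, 0.1197, -0.4738)
  A=0.3336, B=-0.4738, C=(l²−L²−A²−y'²−z²)/(2L)=-0.4087
  γ=atan2(-0.4738,0.3336)=-0.9573;  ψ=arccos(-0.7053)=2.3536;  θ1=γ+ψ≈1.3963
φ2=120.0° → target in arm frame (0.2305, 0.1598)
  A cos θ + B sin θ = C:  -0.1505·cos θ + -0.4738·sin θ = -0.1505
  γ=atan2(-0.4738,-0.1505)=-1.8783;  ψ=arccos(-0.3028)=1.8784;  θ2=γ+ψ≈0.0001
rotate P by −φ3: (0.0231, -0.2795, -0.4738)
  e−x'=0.0569;  (l²−L²−(e−x')²−y'²−z²)/2L = -0.2611
  θ3 = atan2(B,A) + arccos(C/0.4772) = 0.6984

θ₁ = 1.3963, θ₂ = 0.0001, θ₃ = 0.6984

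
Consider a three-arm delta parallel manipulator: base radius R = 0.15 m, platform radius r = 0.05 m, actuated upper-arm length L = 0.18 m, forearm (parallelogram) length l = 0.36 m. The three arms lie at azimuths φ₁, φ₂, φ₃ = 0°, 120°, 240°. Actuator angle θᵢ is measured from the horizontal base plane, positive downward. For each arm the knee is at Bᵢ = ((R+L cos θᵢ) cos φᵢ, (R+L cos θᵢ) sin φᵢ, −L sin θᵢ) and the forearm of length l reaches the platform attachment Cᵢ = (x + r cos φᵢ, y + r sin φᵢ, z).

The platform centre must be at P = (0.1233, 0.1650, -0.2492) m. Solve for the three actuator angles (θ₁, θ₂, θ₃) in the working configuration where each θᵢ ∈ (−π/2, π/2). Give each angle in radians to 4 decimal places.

θ₁ = -0.1747, θ₂ = 0.0871, θ₃ = 1.3087

rotate P by −φ1: (0.1233, 0.1650, -0.2492)
  e−x'=-0.0233;  (l²−L²−(e−x')²−y'²−z²)/2L = 0.0204
  θ1 = atan2(B,A) + arccos(C/0.2503) = -0.1747
arm 2 (φ=120.0°): x'=0.0812, y'=-0.1893
  e−x'=0.0188;  (l²−L²−(e−x')²−y'²−z²)/2L = -0.0030
  θ2 = atan2(B,A) + arccos(C/0.2499) = 0.0871
rotate P by −φ3: (-0.2045, 0.0243, -0.2492)
  A=0.3045, B=-0.2492, C=(l²−L²−A²−y'²−z²)/(2L)=-0.1618
  γ=atan2(-0.2492,0.3045)=-0.6858;  ψ=arccos(-0.4111)=1.9945;  θ3=γ+ψ≈1.3087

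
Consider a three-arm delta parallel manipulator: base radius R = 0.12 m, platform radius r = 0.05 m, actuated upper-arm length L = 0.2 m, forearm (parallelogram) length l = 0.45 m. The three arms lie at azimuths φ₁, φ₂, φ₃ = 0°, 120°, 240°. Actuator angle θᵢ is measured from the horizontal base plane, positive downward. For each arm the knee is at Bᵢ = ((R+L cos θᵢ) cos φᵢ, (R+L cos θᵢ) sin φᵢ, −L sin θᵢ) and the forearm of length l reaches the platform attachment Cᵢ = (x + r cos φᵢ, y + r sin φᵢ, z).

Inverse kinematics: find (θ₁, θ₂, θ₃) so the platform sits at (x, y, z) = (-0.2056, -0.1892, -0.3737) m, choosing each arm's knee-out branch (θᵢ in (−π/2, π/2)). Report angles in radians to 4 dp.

rotate P by −φ1: (-0.2056, -0.1892, -0.3737)
  e−x'=0.2756;  (l²−L²−(e−x')²−y'²−z²)/2L = -0.2223
  γ=atan2(-0.3737,0.2756)=-0.9353;  ψ=arccos(-0.4787)=2.0699;  θ1=γ+ψ≈1.1346
φ2=120.0° → target in arm frame (-0.0611, 0.2727)
  A cos θ + B sin θ = C:  0.1311·cos θ + -0.3737·sin θ = -0.1717
  √(A²+B²)=0.3960;  θ2 = -1.2335+2.0192 ≈ 0.7856
rotate P by −φ3: (0.2667, -0.0835, -0.3737)
  A=-0.1967, B=-0.3737, C=(l²−L²−A²−y'²−z²)/(2L)=-0.0570
  θ3 = atan2(B,A) + arccos(C/0.4223) = -0.3491

θ₁ = 1.1346, θ₂ = 0.7856, θ₃ = -0.3491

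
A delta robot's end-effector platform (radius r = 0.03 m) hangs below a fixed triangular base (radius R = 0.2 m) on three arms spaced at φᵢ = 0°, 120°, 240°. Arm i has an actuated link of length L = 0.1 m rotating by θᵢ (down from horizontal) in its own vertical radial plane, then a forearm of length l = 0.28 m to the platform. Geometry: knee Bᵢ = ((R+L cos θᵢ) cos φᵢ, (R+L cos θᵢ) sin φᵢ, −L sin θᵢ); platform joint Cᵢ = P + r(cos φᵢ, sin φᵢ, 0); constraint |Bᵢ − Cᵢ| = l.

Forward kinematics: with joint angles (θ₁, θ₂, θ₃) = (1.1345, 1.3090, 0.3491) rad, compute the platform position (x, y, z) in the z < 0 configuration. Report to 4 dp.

(-0.0213, -0.0635, -0.2314)

φ1=0.0°: virtual centre (0.2123, 0.0000, -0.0906), radius l
φ2=120.0°: virtual centre (-0.0979, 0.1696, -0.0966), radius l
arm 3 at φ=240.0°: e+L cos θ3 = 0.2640;  S3 = (-0.1320, -0.2286, -0.0342)
subtract pairs → two planes through P
[-0.6204 0.3393 -0.0119]·P = -0.0056;  [-0.6885 -0.4572 0.1129]·P = 0.0176
Cramer: x(z) = -0.0066+0.0635z;  y(z) = -0.0285+0.1512z
quadratic in z: (1.0269)z²+(0.1449)z+(-0.0215)=0, √Δ=0.3304 → z ∈ {-0.2314, 0.0903}; z = -0.2314 (taking z<0)
x = -0.0213, y = -0.0635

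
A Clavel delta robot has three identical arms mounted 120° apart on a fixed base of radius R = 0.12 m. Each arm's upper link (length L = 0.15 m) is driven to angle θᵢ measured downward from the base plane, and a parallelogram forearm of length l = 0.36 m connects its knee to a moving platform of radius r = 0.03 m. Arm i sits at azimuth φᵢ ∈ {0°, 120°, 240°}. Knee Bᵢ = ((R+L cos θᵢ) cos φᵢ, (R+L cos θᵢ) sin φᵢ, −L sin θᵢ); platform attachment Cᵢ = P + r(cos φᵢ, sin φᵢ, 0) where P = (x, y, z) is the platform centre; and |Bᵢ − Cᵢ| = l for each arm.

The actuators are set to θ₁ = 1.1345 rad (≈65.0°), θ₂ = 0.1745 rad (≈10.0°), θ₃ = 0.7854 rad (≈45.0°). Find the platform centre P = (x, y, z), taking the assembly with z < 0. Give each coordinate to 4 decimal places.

O1 = (0.1534·cos0.0°, 0.1534·sin0.0°, -0.1359) = (0.1534, 0.0000, -0.1359)
O2 = (0.2377·cos120.0°, 0.2377·sin120.0°, -0.0260) = (-0.1189, 0.2059, -0.0260)
φ3=240.0°: virtual centre (-0.0980, -0.1698, -0.1061), radius l
|O₂|²−|O₁|² = 0.0152;  |O₃|²−|O₁|² = 0.0077
[-0.5445 0.4117 0.2198]·P = 0.0152;  [-0.5028 -0.3396 0.0598]·P = 0.0077
det = 0.3920;  x = -0.0212+0.2532z,  y = 0.0088+-0.1990z
quadratic in z: (1.1037)z²+(0.1800)z+(-0.0806)=0, √Δ=0.6229 → z ∈ {-0.3637, 0.2007}; z = -0.3637 (taking z<0)
x = -0.1133, y = 0.0812

(-0.1133, 0.0812, -0.3637)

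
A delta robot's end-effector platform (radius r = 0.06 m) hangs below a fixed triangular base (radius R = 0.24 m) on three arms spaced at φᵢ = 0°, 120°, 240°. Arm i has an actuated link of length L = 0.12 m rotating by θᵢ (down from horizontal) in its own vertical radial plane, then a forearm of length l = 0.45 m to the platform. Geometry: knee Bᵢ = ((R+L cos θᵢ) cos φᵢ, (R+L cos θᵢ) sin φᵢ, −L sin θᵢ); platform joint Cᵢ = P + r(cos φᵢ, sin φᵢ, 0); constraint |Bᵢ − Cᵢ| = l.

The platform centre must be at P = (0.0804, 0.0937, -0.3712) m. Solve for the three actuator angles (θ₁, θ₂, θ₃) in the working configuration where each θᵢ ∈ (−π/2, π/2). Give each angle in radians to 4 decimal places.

φ1=0.0° → target in arm frame (0.0804, 0.0937)
  e−x'=0.0996;  (l²−L²−(e−x')²−y'²−z²)/2L = 0.1317
  √(A²+B²)=0.3843;  θ1 = -1.3087+1.2210 ≈ -0.0876
rotate P by −φ2: (0.0409, -0.1165, -0.3712)
  A cos θ + B sin θ = C:  0.1391·cos θ + -0.3712·sin θ = 0.0725
  θ2 = atan2(B,A) + arccos(C/0.3964) = 0.1744
φ3=240.0° → target in arm frame (-0.1213, 0.0228)
  e−x'=0.3013;  (l²−L²−(e−x')²−y'²−z²)/2L = -0.1709
  γ=atan2(-0.3712,0.3013)=-0.8889;  ψ=arccos(-0.3575)=1.9363;  θ3=γ+ψ≈1.0475

θ₁ = -0.0876, θ₂ = 0.1744, θ₃ = 1.0475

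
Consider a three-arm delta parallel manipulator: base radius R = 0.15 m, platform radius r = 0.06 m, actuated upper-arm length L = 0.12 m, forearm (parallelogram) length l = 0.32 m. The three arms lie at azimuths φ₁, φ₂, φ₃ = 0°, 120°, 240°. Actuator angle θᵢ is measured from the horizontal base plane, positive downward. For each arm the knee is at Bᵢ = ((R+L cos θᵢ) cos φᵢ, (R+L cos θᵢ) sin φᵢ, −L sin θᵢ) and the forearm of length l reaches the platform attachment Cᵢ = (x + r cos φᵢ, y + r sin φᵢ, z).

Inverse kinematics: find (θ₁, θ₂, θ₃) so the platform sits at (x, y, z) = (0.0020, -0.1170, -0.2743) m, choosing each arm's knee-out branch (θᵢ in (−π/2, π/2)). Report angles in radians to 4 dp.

arm 1 (φ=0.0°): x'=0.0020, y'=-0.1170
  e−x'=0.0880;  (l²−L²−(e−x')²−y'²−z²)/2L = -0.0361
  γ=atan2(-0.2743,0.0880)=-1.2604;  ψ=arccos(-0.1255)=1.6966;  θ1=γ+ψ≈0.4362
φ2=120.0° → target in arm frame (-0.1023, 0.0568)
  A cos θ + B sin θ = C:  0.1923·cos θ + -0.2743·sin θ = -0.1144
  γ=atan2(-0.2743,0.1923)=-0.9593;  ψ=arccos(-0.3414)=1.9192;  θ2=γ+ψ≈0.9599
arm 3 (φ=240.0°): x'=0.1003, y'=0.0602
  A cos θ + B sin θ = C:  -0.0103·cos θ + -0.2743·sin θ = 0.0376
  γ=atan2(-0.2743,-0.0103)=-1.6084;  ψ=arccos(0.1370)=1.4334;  θ3=γ+ψ≈-0.1751

θ₁ = 0.4362, θ₂ = 0.9599, θ₃ = -0.1751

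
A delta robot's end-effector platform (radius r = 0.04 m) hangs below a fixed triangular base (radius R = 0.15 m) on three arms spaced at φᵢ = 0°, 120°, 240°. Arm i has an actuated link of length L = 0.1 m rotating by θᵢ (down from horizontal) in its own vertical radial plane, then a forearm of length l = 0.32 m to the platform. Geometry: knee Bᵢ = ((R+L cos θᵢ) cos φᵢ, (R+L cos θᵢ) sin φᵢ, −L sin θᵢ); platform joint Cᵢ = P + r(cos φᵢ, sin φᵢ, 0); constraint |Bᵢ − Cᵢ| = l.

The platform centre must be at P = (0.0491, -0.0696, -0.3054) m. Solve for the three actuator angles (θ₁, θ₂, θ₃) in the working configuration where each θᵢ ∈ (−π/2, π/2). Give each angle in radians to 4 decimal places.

θ₁ = 0.3487, θ₂ = 1.1344, θ₃ = 0.4366

rotate P by −φ1: (0.0491, -0.0696, -0.3054)
  A=0.0609, B=-0.3054, C=(l²−L²−A²−y'²−z²)/(2L)=-0.0471
  γ=atan2(-0.3054,0.0609)=-1.3740;  ψ=arccos(-0.1513)=1.7227;  θ1=γ+ψ≈0.3487
φ2=120.0° → target in arm frame (-0.0848, -0.0077)
  e−x'=0.1948;  (l²−L²−(e−x')²−y'²−z²)/2L = -0.1944
  √(A²+B²)=0.3623;  θ2 = -1.0029+2.1373 ≈ 1.1344
rotate P by −φ3: (0.0357, 0.0773, -0.3054)
  A=0.0743, B=-0.3054, C=(l²−L²−A²−y'²−z²)/(2L)=-0.0618
  γ=atan2(-0.3054,0.0743)=-1.3322;  ψ=arccos(-0.1967)=1.7688;  θ3=γ+ψ≈0.4366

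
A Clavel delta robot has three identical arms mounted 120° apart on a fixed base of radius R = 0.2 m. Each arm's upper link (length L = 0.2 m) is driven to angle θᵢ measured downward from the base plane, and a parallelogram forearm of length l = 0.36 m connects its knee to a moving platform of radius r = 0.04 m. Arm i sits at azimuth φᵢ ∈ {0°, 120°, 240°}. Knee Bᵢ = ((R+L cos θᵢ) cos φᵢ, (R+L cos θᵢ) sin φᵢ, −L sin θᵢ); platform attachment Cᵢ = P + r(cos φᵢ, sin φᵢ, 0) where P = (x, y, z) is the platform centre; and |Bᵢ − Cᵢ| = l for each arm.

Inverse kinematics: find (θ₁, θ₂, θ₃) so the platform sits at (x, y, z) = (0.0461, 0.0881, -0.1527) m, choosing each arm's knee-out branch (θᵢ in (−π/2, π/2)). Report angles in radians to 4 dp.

φ1=0.0° → target in arm frame (0.0461, 0.0881)
  A cos θ + B sin θ = C:  0.1139·cos θ + -0.1527·sin θ = 0.1139
  √(A²+B²)=0.1905;  θ1 = -0.9299+0.9301 ≈ 0.0002
rotate P by −φ2: (0.0532, -0.0840, -0.1527)
  A=0.1068, B=-0.1527, C=(l²−L²−A²−y'²−z²)/(2L)=0.1196
  θ2 = atan2(B,A) + arccos(C/0.1863) = -0.0868
φ3=240.0° → target in arm frame (-0.0993, -0.0041)
  A cos θ + B sin θ = C:  0.2593·cos θ + -0.1527·sin θ = -0.0025
  γ=atan2(-0.1527,0.2593)=-0.5321;  ψ=arccos(-0.0083)=1.5791;  θ3=γ+ψ≈1.0469

θ₁ = 0.0002, θ₂ = -0.0868, θ₃ = 1.0469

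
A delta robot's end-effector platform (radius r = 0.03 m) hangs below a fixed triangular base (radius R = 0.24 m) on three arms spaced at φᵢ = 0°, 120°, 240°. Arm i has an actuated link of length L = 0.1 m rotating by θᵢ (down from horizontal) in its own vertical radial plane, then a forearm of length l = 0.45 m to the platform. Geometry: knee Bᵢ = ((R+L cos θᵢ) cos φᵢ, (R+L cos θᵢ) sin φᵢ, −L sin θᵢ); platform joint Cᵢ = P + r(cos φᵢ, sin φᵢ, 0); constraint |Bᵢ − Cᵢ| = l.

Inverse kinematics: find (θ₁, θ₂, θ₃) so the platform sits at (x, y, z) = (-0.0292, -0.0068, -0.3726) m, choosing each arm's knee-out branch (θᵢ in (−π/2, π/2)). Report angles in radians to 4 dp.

θ₁ = 0.6113, θ₂ = 0.3492, θ₃ = 0.2624

arm 1 (φ=0.0°): x'=-0.0292, y'=-0.0068
  A cos θ + B sin θ = C:  0.2392·cos θ + -0.3726·sin θ = -0.0180
  θ1 = atan2(B,A) + arccos(C/0.4428) = 0.6113
φ2=120.0° → target in arm frame (0.0087, 0.0287)
  e−x'=0.2013;  (l²−L²−(e−x')²−y'²−z²)/2L = 0.0616
  √(A²+B²)=0.4235;  θ2 = -1.0755+1.4247 ≈ 0.3492
rotate P by −φ3: (0.0205, -0.0219, -0.3726)
  A=0.1895, B=-0.3726, C=(l²−L²−A²−y'²−z²)/(2L)=0.0864
  γ=atan2(-0.3726,0.1895)=-1.1003;  ψ=arccos(0.2066)=1.3627;  θ3=γ+ψ≈0.2624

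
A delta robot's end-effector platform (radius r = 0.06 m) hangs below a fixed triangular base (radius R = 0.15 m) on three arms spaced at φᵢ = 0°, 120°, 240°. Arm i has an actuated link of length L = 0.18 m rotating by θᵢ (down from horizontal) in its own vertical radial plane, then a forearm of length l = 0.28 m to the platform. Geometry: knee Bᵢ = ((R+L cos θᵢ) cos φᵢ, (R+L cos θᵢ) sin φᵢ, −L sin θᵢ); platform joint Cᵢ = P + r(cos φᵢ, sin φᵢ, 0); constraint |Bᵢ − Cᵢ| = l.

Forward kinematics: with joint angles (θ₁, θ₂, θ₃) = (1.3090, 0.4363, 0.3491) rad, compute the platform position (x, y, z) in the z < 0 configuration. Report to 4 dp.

φ1=0.0°: virtual centre (0.1366, 0.0000, -0.1739), radius l
φ2=120.0°: virtual centre (-0.1266, 0.2192, -0.0761), radius l
φ3=240.0°: virtual centre (-0.1296, -0.2244, -0.0616), radius l
subtract pairs → two planes through P
plane₁₂: -0.5263x+0.4384y+0.1956z = 0.0210
Cramer: x(z) = -0.0406+0.3966z;  y(z) = -0.0009+0.0300z
sphere 1 gives Az²+Bz+C=0 with A=1.1582, B=0.2071, C=-0.0168;  B²−4AC=0.1205;  roots -0.2393, 0.0605;  negative root z = -0.2393
x = -0.1355, y = -0.0081

(-0.1355, -0.0081, -0.2393)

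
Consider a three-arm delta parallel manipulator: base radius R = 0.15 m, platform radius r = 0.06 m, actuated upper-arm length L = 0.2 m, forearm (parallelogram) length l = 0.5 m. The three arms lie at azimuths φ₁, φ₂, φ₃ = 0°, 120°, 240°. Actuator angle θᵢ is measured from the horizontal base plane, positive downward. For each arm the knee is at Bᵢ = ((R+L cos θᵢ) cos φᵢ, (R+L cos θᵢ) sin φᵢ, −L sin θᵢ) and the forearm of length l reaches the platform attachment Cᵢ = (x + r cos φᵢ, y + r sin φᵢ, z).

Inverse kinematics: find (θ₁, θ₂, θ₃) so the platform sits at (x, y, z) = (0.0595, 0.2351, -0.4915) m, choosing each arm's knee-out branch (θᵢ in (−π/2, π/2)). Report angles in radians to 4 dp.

arm 1 (φ=0.0°): x'=0.0595, y'=0.2351
  e−x'=0.0305;  (l²−L²−(e−x')²−y'²−z²)/2L = -0.2194
  γ=atan2(-0.4915,0.0305)=-1.5088;  ψ=arccos(-0.4456)=2.0326;  θ1=γ+ψ≈0.5238
arm 2 (φ=120.0°): x'=0.1739, y'=-0.1691
  e−x'=-0.0839;  (l²−L²−(e−x')²−y'²−z²)/2L = -0.1680
  √(A²+B²)=0.4986;  θ2 = -1.7398+1.9144 ≈ 0.1746
rotate P by −φ3: (-0.2334, -0.0660, -0.4915)
  A cos θ + B sin θ = C:  0.3234·cos θ + -0.4915·sin θ = -0.3512
  θ3 = atan2(B,A) + arccos(C/0.5883) = 1.2216

θ₁ = 0.5238, θ₂ = 0.1746, θ₃ = 1.2216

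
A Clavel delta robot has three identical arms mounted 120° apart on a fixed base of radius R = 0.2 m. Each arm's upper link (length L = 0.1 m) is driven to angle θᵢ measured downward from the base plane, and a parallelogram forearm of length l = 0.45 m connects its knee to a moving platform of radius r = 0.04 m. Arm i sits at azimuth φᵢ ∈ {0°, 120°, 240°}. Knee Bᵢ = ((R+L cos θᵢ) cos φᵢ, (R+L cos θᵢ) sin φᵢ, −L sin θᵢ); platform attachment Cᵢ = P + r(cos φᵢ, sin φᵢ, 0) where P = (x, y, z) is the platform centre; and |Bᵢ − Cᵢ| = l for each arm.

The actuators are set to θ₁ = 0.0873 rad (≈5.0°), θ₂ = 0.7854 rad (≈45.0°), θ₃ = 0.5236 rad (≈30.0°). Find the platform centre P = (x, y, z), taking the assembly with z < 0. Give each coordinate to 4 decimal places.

arm 1 at φ=0.0°: (R−r)+L cos θ1 = 0.2596;  O1 = (0.2596, 0.0000, -0.0087)
O2 = (0.2307·cos120.0°, 0.2307·sin120.0°, -0.0707) = (-0.1154, 0.1998, -0.0707)
arm 3 at φ=240.0°: (R−r)+L cos θ3 = 0.2466;  O3 = (-0.1233, -0.2136, -0.0500)
|O₂|²−|O₁|² = -0.0093;  |O₃|²−|O₁|² = -0.0042
linear system: -0.7499x+0.3996y = -0.0093−-0.1240z; -0.7658x+-0.4271y = -0.0042−-0.0826z
Cramer: x(z) = 0.0090-0.1372z;  y(z) = -0.0063+0.0527z
quadratic in z: (1.0216)z²+(0.0856)z+(-0.1396)=0, √Δ=0.7600 → z ∈ {-0.4138, 0.3301}; z = -0.4138 (taking z<0)
x = 0.0658, y = -0.0281

(0.0658, -0.0281, -0.4138)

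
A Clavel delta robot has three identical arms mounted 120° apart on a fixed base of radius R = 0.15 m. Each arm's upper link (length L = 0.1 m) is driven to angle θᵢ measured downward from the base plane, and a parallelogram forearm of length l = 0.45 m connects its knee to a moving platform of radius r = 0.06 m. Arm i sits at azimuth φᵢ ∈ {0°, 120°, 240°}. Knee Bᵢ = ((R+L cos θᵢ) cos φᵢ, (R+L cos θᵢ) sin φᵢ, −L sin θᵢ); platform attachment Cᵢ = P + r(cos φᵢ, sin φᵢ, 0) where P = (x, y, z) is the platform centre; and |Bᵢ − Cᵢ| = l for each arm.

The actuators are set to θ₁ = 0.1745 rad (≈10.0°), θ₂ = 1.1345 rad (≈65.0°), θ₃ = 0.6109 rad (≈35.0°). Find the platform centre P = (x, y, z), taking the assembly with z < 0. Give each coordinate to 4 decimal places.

φ1=0.0°: virtual centre (0.1885, 0.0000, -0.0174), radius l
φ2=120.0°: virtual centre (-0.0661, 0.1145, -0.0906), radius l
arm 3 at φ=240.0°: (R−r)+L cos θ3 = 0.1719;  centre 3 = (-0.0860, -0.1489, -0.0574)
eliminate P² terms by subtracting sphere 1 from 2 and 3
plane₁₂: -0.5092x+0.2291y+-0.1465z = -0.0101
Cramer: x(z) = 0.0133-0.2234z;  y(z) = -0.0146+0.1431z
into |P−centre ₁|² = l²: 1.0704z² + 0.1088z + -0.1713 = 0;  Δ = 0.7453;  z = -0.4541 or 0.3524 → z<0 root = -0.4541
x = 0.1148, y = -0.0795

(0.1148, -0.0795, -0.4541)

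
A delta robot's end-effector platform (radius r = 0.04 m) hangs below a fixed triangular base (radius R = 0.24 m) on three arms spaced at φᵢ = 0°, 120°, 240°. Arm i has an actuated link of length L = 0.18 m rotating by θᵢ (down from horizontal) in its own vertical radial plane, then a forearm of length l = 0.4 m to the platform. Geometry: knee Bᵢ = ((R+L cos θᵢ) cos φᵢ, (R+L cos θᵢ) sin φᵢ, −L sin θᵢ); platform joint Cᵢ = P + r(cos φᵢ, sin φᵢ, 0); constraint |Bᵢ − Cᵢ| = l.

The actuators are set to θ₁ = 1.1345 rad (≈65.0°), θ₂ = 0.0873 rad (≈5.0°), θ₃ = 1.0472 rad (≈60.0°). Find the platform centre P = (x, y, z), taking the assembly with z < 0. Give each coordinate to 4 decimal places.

(-0.0742, 0.1039, -0.3259)

φ1=0.0°: virtual centre (0.2761, 0.0000, -0.1631), radius l
φ2=120.0°: virtual centre (-0.1897, 0.3285, -0.0157), radius l
O3 = (0.2900·cos240.0°, 0.2900·sin240.0°, -0.1559) = (-0.1450, -0.2511, -0.1559)
eliminate P² terms by subtracting sphere 1 from 2 and 3
plane₁₂: -0.9314x+0.6570y+0.2949z = 0.0413
Cramer: x(z) = -0.0239+0.1544z;  y(z) = 0.0290-0.2300z
sphere 1 gives Az²+Bz+C=0 with A=1.0767, B=0.2203, C=-0.0426;  B²−4AC=0.2319;  roots -0.3259, 0.1213;  negative root z = -0.3259
x = -0.0742, y = 0.1039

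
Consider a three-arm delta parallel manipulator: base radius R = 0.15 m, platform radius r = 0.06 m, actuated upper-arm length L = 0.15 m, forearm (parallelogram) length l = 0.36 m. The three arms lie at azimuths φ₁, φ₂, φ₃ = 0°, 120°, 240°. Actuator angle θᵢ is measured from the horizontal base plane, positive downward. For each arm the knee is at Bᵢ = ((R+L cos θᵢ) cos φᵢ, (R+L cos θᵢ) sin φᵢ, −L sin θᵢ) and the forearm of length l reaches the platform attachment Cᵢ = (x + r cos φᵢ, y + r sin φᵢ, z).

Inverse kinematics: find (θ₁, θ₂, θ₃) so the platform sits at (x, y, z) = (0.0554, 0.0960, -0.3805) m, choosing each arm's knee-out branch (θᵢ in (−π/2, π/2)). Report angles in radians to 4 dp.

arm 1 (φ=0.0°): x'=0.0554, y'=0.0960
  e−x'=0.0346;  (l²−L²−(e−x')²−y'²−z²)/2L = -0.1603
  θ1 = atan2(B,A) + arccos(C/0.3821) = 0.5237
arm 2 (φ=120.0°): x'=0.0554, y'=-0.0960
  e−x'=0.0346;  (l²−L²−(e−x')²−y'²−z²)/2L = -0.1603
  γ=atan2(-0.3805,0.0346)=-1.4802;  ψ=arccos(-0.4195)=2.0037;  θ2=γ+ψ≈0.5235
rotate P by −φ3: (-0.1108, 0.0000, -0.3805)
  A=0.2008, B=-0.3805, C=(l²−L²−A²−y'²−z²)/(2L)=-0.2601
  √(A²+B²)=0.4303;  θ3 = -1.0851+2.2198 ≈ 1.1347

θ₁ = 0.5237, θ₂ = 0.5235, θ₃ = 1.1347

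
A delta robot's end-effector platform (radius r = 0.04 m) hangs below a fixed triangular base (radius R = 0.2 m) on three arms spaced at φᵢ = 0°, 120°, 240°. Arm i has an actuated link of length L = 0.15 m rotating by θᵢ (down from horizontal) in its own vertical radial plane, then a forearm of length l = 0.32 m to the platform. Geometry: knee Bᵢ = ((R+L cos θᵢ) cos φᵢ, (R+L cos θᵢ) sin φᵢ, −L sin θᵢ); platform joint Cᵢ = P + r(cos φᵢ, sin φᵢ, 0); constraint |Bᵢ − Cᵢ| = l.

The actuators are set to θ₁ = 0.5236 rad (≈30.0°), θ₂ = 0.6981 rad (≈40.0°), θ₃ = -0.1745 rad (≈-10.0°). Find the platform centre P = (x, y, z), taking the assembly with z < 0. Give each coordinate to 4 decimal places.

(-0.0138, -0.0495, -0.1629)

centre 1 = (0.2899·cos0.0°, 0.2899·sin0.0°, -0.0750) = (0.2899, 0.0000, -0.0750)
centre 2 = (0.2749·cos120.0°, 0.2749·sin120.0°, -0.0964) = (-0.1375, 0.2381, -0.0964)
arm 3 at φ=240.0°: e+L cos θ3 = 0.3077;  centre 3 = (-0.1539, -0.2665, 0.0260)
|centre ₂|²−|centre ₁|² = -0.0048;  |centre ₃|²−|centre ₁|² = 0.0057
plane₁₂: -0.8547x+0.4762y+-0.0428z = -0.0048
det = 0.8782;  x = -0.0002+0.0836z,  y = -0.0104+0.2400z
quadratic in z: (1.0646)z²+(0.0965)z+(-0.0125)=0, √Δ=0.2502 → z ∈ {-0.1629, 0.0722}; z = -0.1629 (taking z<0)
x = -0.0138, y = -0.0495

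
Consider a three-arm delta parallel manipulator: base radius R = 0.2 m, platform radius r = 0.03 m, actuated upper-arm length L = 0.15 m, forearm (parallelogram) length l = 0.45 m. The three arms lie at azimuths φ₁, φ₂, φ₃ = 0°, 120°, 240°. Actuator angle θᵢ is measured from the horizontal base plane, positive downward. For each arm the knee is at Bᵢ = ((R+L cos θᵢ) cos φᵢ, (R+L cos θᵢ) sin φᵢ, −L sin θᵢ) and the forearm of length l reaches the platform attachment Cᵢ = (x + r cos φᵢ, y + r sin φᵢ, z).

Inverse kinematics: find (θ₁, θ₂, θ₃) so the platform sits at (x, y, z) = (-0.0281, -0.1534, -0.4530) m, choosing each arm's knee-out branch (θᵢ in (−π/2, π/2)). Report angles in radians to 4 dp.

φ1=0.0° → target in arm frame (-0.0281, -0.1534)
  A cos θ + B sin θ = C:  0.1981·cos θ + -0.4530·sin θ = -0.2933
  γ=atan2(-0.4530,0.1981)=-1.1585;  ψ=arccos(-0.5932)=2.2058;  θ1=γ+ψ≈1.0473
arm 2 (φ=120.0°): x'=-0.1188, y'=0.1010
  A=0.2888, B=-0.4530, C=(l²−L²−A²−y'²−z²)/(2L)=-0.3961
  γ=atan2(-0.4530,0.2888)=-1.0032;  ψ=arccos(-0.7373)=2.3998;  θ2=γ+ψ≈1.3965
φ3=240.0° → target in arm frame (0.1469, 0.0524)
  e−x'=0.0231;  (l²−L²−(e−x')²−y'²−z²)/2L = -0.0949
  γ=atan2(-0.4530,0.0231)=-1.5198;  ψ=arccos(-0.2093)=1.7817;  θ3=γ+ψ≈0.2618

θ₁ = 1.0473, θ₂ = 1.3965, θ₃ = 0.2618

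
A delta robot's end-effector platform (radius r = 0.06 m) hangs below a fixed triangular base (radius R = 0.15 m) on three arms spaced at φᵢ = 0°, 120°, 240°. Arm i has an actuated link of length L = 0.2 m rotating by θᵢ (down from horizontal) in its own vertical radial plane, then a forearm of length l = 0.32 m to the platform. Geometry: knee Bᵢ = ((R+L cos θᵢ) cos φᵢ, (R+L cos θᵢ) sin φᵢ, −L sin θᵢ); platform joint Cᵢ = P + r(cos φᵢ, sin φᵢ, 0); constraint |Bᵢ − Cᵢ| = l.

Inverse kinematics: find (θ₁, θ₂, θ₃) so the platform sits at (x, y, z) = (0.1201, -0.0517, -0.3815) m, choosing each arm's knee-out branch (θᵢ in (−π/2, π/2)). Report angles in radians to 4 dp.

φ1=0.0° → target in arm frame (0.1201, -0.0517)
  e−x'=-0.0301;  (l²−L²−(e−x')²−y'²−z²)/2L = -0.2168
  √(A²+B²)=0.3827;  θ1 = -1.6495+2.1731 ≈ 0.5236
rotate P by −φ2: (-0.1048, -0.0782, -0.3815)
  e−x'=0.1948;  (l²−L²−(e−x')²−y'²−z²)/2L = -0.3180
  √(A²+B²)=0.4284;  θ2 = -1.0986+2.4074 ≈ 1.3088
rotate P by −φ3: (-0.0153, 0.1299, -0.3815)
  e−x'=0.1053;  (l²−L²−(e−x')²−y'²−z²)/2L = -0.2777
  θ3 = atan2(B,A) + arccos(C/0.3958) = 1.0471

θ₁ = 0.5236, θ₂ = 1.3088, θ₃ = 1.0471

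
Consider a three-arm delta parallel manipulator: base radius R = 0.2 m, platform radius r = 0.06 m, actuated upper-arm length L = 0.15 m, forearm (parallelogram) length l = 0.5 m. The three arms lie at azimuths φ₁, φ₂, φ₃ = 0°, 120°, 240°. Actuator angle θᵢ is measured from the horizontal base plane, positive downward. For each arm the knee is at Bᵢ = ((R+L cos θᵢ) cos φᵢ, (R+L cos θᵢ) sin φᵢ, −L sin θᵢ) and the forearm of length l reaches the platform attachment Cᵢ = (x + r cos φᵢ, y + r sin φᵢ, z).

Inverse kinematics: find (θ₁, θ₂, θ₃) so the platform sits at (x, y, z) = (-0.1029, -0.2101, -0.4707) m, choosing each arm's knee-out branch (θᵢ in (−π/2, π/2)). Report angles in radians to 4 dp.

θ₁ = 1.1346, θ₂ = 1.2217, θ₃ = -0.1748

φ1=0.0° → target in arm frame (-0.1029, -0.2101)
  A cos θ + B sin θ = C:  0.2429·cos θ + -0.4707·sin θ = -0.3240
  √(A²+B²)=0.5297;  θ1 = -1.0944+2.2290 ≈ 1.1346
arm 2 (φ=120.0°): x'=-0.1305, y'=0.1942
  A=0.2705, B=-0.4707, C=(l²−L²−A²−y'²−z²)/(2L)=-0.3498
  γ=atan2(-0.4707,0.2705)=-1.0492;  ψ=arccos(-0.6443)=2.2709;  θ2=γ+ψ≈1.2217
arm 3 (φ=240.0°): x'=0.2334, y'=0.0159
  e−x'=-0.0934;  (l²−L²−(e−x')²−y'²−z²)/2L = -0.0101
  √(A²+B²)=0.4799;  θ3 = -1.7667+1.5919 ≈ -0.1748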